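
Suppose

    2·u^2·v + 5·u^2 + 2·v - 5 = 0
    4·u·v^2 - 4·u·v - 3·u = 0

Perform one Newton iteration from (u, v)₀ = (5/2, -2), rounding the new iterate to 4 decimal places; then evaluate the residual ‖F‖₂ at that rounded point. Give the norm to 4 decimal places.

15.3009

At (5/2, -2): F = (-2.7500, 52.5000).
Jacobian J = [[4·u·v + 10·u, 2·u^2 + 2], [4·v^2 - 4·v - 3, 8·u·v - 4·u]].
At the point, J = [[5.0000, 14.5000], [21.0000, -50.0000]] (det J = -554.5000).
Solving J·Δ = −F gives Δ = (-1.1249, 0.5775).
Then the next iterate is (u, v)₁ = (1.3751, -1.4225).
Re-evaluating at (1.3751, -1.4225): F = (-3.770110, 14.829113), so ‖F‖₂ = 15.3009.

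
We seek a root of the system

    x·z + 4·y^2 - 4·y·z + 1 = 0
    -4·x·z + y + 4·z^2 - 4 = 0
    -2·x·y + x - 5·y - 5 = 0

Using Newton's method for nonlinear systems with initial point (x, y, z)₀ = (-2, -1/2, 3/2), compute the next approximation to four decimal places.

(1.6216, 0.2432, 1.7243)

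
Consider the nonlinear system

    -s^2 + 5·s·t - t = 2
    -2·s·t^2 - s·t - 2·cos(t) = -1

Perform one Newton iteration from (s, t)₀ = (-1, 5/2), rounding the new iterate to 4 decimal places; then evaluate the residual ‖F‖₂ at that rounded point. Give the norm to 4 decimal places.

At (-1, 5/2): F = (-18.0000, 17.602287).
Jacobian J = [[-2·s + 5·t, 5·s - 1], [-2·t^2 - t, -4·s·t - s + 2·sin(t)]].
At the point, J = [[14.5000, -6.0000], [-15.0000, 12.196944]] (det J = 86.855692).
Solving J·Δ = −F gives Δ = (1.3117, 0.1700).
Then the next iterate is (s, t)₁ = (0.3117, 2.6700).
Re-evaluating at (0.3117, 2.6700): F = (-0.605962, -2.494704), so ‖F‖₂ = 2.5672.

2.5672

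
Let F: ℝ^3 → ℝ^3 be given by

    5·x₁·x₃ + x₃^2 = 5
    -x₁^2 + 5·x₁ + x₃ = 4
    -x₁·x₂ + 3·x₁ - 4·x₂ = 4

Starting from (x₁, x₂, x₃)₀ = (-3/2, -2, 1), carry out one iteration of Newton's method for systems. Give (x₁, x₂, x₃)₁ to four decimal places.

(0.1658, -0.0684, 0.4235)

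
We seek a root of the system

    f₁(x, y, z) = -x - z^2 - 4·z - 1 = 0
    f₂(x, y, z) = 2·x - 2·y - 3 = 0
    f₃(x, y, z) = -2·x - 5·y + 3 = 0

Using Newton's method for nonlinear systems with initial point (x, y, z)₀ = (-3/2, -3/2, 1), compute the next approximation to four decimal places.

At (-3/2, -3/2, 1): F = (-4.5000, -3.0000, 13.5000).
Jacobian J = [[-1, 0, -2·z - 4], [2, -2, 0], [-2, -5, 0]].
At the point, J = [[-1.0000, 0.0000, -6.0000], [2.0000, -2.0000, 0.0000], [-2.0000, -5.0000, 0.0000]] (det J = 84.0000).
Solving J·Δ = −F gives Δ = (3.0000, 1.5000, -1.2500).
Then the next iterate is (x, y, z)₁ = (1.5000, 0.0000, -0.2500).

(1.5000, 0.0000, -0.2500)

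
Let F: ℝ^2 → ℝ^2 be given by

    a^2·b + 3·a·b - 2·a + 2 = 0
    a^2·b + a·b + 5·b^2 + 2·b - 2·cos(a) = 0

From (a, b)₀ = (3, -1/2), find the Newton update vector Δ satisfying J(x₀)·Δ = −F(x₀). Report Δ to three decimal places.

(-84.677, -29.856)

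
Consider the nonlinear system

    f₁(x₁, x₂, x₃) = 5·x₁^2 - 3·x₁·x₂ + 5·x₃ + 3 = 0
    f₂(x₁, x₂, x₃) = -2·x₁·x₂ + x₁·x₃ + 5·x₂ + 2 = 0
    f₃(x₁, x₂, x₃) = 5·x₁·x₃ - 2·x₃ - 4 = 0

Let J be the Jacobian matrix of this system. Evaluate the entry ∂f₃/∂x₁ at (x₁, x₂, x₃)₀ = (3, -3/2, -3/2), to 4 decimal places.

-7.5000

∂f₃/∂x₁ = 5·x₃.
At (3, -3/2, -3/2) this is -7.5000.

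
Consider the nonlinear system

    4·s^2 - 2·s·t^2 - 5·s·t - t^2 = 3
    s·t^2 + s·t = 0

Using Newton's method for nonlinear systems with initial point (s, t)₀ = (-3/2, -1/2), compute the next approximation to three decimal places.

At (-3/2, -1/2): F = (2.750, 0.375).
Jacobian J = [[8·s - 2·t^2 - 5·t, -4·s·t - 5·s - 2·t], [t^2 + t, 2·s·t + s]].
At the point, J = [[-10.000, 5.500], [-0.250, 0.000]] (det J = 1.375).
Solving J·Δ = −F gives Δ = (1.500, 2.227).
Then the next iterate is (s, t)₁ = (0.000, 1.727).

(0.000, 1.727)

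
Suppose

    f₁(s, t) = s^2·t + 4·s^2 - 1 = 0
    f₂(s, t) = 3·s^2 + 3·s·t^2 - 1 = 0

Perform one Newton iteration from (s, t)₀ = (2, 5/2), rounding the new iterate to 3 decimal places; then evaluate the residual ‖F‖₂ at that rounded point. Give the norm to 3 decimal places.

At (2, 5/2): F = (25.000, 48.500).
Jacobian J = [[2·s·t + 8·s, s^2], [6·s + 3·t^2, 6·s·t]].
At the point, J = [[26.000, 4.000], [30.750, 30.000]] (det J = 657.000).
Solving J·Δ = −F gives Δ = (-0.846, -0.749).
Then the next iterate is (s, t)₁ = (1.154, 1.751).
Re-evaluating at (1.154, 1.751): F = (6.65870, 13.60964), so ‖F‖₂ = 15.151.

15.151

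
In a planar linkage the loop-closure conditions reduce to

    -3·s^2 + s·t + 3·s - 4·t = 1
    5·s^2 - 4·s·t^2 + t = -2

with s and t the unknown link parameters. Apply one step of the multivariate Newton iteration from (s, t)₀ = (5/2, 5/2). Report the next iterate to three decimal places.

At (5/2, 5/2): F = (-16.000, -26.750).
Jacobian J = [[-6·s + t + 3, s - 4], [10·s - 4·t^2, -8·s·t + 1]].
At the point, J = [[-9.500, -1.500], [0.000, -49.000]] (det J = 465.500).
Solving J·Δ = −F gives Δ = (-1.598, -0.546).
Then the next iterate is (s, t)₁ = (0.902, 1.954).

(0.902, 1.954)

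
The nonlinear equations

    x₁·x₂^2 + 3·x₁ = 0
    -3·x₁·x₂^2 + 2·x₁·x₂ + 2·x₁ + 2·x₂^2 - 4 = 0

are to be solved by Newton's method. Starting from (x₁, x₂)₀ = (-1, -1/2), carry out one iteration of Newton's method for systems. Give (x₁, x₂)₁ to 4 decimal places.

At (-1, -1/2): F = (-3.2500, -3.7500).
Jacobian J = [[x₂^2 + 3, 2·x₁·x₂], [-3·x₂^2 + 2·x₂ + 2, -6·x₁·x₂ + 2·x₁ + 4·x₂]].
At the point, J = [[3.2500, 1.0000], [0.2500, -7.0000]] (det J = -23.0000).
Solving J·Δ = −F gives Δ = (1.1522, -0.4946).
Then the next iterate is (x₁, x₂)₁ = (0.1522, -0.9946).

(0.1522, -0.9946)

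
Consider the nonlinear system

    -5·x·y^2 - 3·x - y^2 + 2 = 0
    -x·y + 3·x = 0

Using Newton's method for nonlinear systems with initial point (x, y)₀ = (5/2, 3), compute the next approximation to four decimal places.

At (5/2, 3): F = (-127.0000, 0.0000).
Jacobian J = [[-5·y^2 - 3, -10·x·y - 2·y], [-y + 3, -x]].
At the point, J = [[-48.0000, -81.0000], [0.0000, -2.5000]] (det J = 120.0000).
Solving J·Δ = −F gives Δ = (-2.6458, 0.0000).
Then the next iterate is (x, y)₁ = (-0.1458, 3.0000).

(-0.1458, 3.0000)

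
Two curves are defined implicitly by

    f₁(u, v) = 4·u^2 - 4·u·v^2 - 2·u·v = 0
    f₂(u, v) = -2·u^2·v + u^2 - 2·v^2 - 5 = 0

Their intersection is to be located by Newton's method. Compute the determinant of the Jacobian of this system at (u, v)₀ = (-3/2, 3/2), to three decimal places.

J = [[8·u - 4·v^2 - 2·v, -8·u·v - 2·u], [-4·u·v + 2·u, -2·u^2 - 4·v]].
At the point, J = [[-24.000, 21.000], [6.000, -10.500]].
det J = 126.000.

126.000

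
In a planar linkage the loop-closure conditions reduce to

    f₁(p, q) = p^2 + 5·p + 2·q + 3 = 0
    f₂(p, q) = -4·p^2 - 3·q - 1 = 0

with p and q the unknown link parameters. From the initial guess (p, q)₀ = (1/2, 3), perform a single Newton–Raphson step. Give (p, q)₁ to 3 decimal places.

(-0.825, 1.100)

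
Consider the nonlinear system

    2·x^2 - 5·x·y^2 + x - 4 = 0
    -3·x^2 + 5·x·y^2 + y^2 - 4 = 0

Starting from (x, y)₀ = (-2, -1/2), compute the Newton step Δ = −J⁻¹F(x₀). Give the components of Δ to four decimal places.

At (-2, -1/2): F = (4.5000, -18.2500).
Jacobian J = [[4·x - 5·y^2 + 1, -10·x·y], [-6·x + 5·y^2, 10·x·y + 2·y]].
At the point, J = [[-8.2500, -10.0000], [13.2500, 9.0000]] (det J = 58.2500).
Solving J·Δ = −F gives Δ = (2.4378, -1.5612).

(2.4378, -1.5612)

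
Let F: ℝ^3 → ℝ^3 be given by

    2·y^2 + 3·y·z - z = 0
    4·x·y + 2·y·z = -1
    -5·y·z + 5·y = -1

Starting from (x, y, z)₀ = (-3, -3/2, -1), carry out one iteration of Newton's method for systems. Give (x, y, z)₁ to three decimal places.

At (-3, -3/2, -1): F = (10.000, 22.000, -14.000).
Jacobian J = [[0, 4·y + 3·z, 3·y - 1], [4·y, 4·x + 2·z, 2·y], [0, -5·z + 5, -5·y]].
At the point, J = [[0.000, -9.000, -5.500], [-6.000, -14.000, -3.000], [0.000, 10.000, 7.500]] (det J = -75.000).
Solving J·Δ = −F gives Δ = (3.000, -0.160, 2.080).
Then the next iterate is (x, y, z)₁ = (0.000, -1.660, 1.080).

(0.000, -1.660, 1.080)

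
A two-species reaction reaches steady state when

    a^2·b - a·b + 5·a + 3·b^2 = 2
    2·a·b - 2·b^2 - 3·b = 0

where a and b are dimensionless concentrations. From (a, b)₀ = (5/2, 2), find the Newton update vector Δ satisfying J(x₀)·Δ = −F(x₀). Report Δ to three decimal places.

(-0.830, -1.220)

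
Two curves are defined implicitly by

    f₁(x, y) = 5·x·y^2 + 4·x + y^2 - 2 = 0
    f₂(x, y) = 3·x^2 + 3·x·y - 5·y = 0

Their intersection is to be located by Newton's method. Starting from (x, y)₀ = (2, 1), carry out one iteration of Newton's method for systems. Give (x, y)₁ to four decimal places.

(1.1620, 0.5701)

At (2, 1): F = (17.0000, 13.0000).
Jacobian J = [[5·y^2 + 4, 10·x·y + 2·y], [6·x + 3·y, 3·x - 5]].
At the point, J = [[9.0000, 22.0000], [15.0000, 1.0000]] (det J = -321.0000).
Solving J·Δ = −F gives Δ = (-0.8380, -0.4299).
Then the next iterate is (x, y)₁ = (1.1620, 0.5701).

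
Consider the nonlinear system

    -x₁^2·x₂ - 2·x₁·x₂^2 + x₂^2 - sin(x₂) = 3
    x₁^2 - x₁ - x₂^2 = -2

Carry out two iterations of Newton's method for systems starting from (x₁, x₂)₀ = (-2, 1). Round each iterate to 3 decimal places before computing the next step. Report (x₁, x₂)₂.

(-0.291, 1.633)

At (-2, 1): F = (-2.84147, 7.000).
Jacobian J = [[-2·x₁·x₂ - 2·x₂^2, -x₁^2 - 4·x₁·x₂ + 2·x₂ - cos(x₂)], [2·x₁ - 1, -2·x₂]].
At the point, J = [[2.000, 5.45970], [-5.000, -2.000]] (det J = 23.29849).
Solving J·Δ = −F gives Δ = (1.396, 0.009).
Then the next iterate is (x₁, x₂)₁ = (-0.604, 1.009).
Round to (-0.604, 1.009) and repeat: F = (-1.96648, 1.95074), J = [[-0.81729, 3.55822], [-2.208, -2.018]].
Δ = (0.313, 0.624), so (x₁, x₂)₂ = (-0.291, 1.633).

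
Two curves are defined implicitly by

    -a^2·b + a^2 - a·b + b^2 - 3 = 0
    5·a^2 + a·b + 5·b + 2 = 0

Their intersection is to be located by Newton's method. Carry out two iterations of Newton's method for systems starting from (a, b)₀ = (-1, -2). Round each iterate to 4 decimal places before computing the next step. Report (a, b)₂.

(-0.9145, -1.5122)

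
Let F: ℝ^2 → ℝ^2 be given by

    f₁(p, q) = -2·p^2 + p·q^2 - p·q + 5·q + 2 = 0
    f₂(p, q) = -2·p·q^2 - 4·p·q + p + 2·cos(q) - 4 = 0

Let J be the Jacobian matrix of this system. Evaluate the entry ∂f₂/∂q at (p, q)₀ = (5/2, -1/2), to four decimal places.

∂f₂/∂q = -4·p·q - 4·p - 2·sin(q).
At (5/2, -1/2) this is -4.0411.

-4.0411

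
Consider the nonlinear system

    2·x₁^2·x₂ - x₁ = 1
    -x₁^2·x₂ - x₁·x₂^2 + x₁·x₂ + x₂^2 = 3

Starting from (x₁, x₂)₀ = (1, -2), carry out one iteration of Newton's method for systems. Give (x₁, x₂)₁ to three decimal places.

At (1, -2): F = (-6.000, -3.000).
Jacobian J = [[4·x₁·x₂ - 1, 2·x₁^2], [-2·x₁·x₂ - x₂^2 + x₂, -x₁^2 - 2·x₁·x₂ + x₁ + 2·x₂]].
At the point, J = [[-9.000, 2.000], [-2.000, 0.000]] (det J = 4.000).
Solving J·Δ = −F gives Δ = (-1.500, -3.750).
Then the next iterate is (x₁, x₂)₁ = (-0.500, -5.750).

(-0.500, -5.750)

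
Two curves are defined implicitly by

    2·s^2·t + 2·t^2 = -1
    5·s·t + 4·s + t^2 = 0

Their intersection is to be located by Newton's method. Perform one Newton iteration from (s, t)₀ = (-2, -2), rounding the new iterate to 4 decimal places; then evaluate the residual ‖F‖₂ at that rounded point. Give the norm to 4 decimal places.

3.5626

At (-2, -2): F = (-7.0000, 16.0000).
Jacobian J = [[4·s·t, 2·s^2 + 4·t], [5·t + 4, 5·s + 2·t]].
At the point, J = [[16.0000, 0.0000], [-6.0000, -14.0000]] (det J = -224.0000).
Solving J·Δ = −F gives Δ = (0.4375, 0.9554).
Then the next iterate is (s, t)₁ = (-1.5625, -1.0446).
Re-evaluating at (-1.5625, -1.0446): F = (-1.918208, 3.002127), so ‖F‖₂ = 3.5626.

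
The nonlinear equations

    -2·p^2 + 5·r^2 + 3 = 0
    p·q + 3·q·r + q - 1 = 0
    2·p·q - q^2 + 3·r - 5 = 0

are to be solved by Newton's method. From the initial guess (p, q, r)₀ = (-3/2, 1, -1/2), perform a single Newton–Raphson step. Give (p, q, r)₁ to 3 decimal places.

At (-3/2, 1, -1/2): F = (-0.250, -3.000, -10.500).
Jacobian J = [[-4·p, 0, 10·r], [q, p + 3·r + 1, 3·q], [2·q, 2·p - 2·q, 3]].
At the point, J = [[6.000, 0.000, -5.000], [1.000, -2.000, 3.000], [2.000, -5.000, 3.000]] (det J = 59.000).
Solving J·Δ = −F gives Δ = (-0.470, -2.657, -0.614).
Then the next iterate is (p, q, r)₁ = (-1.970, -1.657, -1.114).

(-1.970, -1.657, -1.114)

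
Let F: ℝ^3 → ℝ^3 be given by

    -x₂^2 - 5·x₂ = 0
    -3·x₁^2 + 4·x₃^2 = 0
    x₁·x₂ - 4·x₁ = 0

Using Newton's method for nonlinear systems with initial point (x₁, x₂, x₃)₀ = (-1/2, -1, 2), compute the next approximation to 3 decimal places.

(-0.133, 0.333, 0.978)

At (-1/2, -1, 2): F = (4.000, 15.250, 2.500).
Jacobian J = [[0, -2·x₂ - 5, 0], [-6·x₁, 0, 8·x₃], [x₂ - 4, x₁, 0]].
At the point, J = [[0.000, -3.000, 0.000], [3.000, 0.000, 16.000], [-5.000, -0.500, 0.000]] (det J = 240.000).
Solving J·Δ = −F gives Δ = (0.367, 1.333, -1.022).
Then the next iterate is (x₁, x₂, x₃)₁ = (-0.133, 0.333, 0.978).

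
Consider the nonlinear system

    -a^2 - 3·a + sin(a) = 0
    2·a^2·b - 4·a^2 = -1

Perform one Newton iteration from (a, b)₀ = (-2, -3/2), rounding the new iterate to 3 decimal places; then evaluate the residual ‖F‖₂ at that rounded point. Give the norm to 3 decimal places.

192.914

At (-2, -3/2): F = (1.09070, -27.000).
Jacobian J = [[-2·a + cos(a) - 3, 0], [4·a·b - 8·a, 2·a^2]].
At the point, J = [[0.58385, 0.000], [28.000, 8.000]] (det J = 4.67083).
Solving J·Δ = −F gives Δ = (-1.868, 9.913).
Then the next iterate is (a, b)₁ = (-3.868, 8.413).
Re-evaluating at (-3.868, 8.413): F = (-2.69324, 192.89522), so ‖F‖₂ = 192.914.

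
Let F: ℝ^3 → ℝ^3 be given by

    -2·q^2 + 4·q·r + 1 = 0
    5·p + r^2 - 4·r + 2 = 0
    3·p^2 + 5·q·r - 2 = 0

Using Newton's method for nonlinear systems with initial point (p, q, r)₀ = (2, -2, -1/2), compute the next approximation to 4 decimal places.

(-16.1875, -21.9500, -15.8375)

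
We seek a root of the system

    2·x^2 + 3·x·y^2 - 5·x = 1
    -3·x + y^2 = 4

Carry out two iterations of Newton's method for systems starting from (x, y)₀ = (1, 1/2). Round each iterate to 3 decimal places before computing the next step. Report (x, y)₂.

At (1, 1/2): F = (-3.250, -6.750).
Jacobian J = [[4·x + 3·y^2 - 5, 6·x·y], [-3, 2·y]].
At the point, J = [[-0.250, 3.000], [-3.000, 1.000]] (det J = 8.750).
Solving J·Δ = −F gives Δ = (-1.943, 0.921).
Then the next iterate is (x, y)₁ = (-0.943, 1.421).
Round to (-0.943, 1.421) and repeat: F = (-0.21893, 0.84824), J = [[-2.71428, -8.04002], [-3.000, 2.842]].
Δ = (0.195, -0.093), so (x, y)₂ = (-0.748, 1.328).

(-0.748, 1.328)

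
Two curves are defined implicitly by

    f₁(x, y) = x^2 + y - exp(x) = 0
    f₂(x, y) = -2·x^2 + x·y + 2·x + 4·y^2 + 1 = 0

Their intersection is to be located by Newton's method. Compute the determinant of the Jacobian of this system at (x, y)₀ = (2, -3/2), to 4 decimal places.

J = [[2·x - exp(x), 1], [-4·x + y + 2, x + 8·y]].
At the point, J = [[-3.389056, 1.0000], [-7.5000, -10.0000]].
det J = 41.3906.

41.3906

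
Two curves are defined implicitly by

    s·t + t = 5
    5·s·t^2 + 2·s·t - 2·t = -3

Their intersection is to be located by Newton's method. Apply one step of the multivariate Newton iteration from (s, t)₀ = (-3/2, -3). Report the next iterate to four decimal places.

At (-3/2, -3): F = (-3.5000, -49.5000).
Jacobian J = [[t, s + 1], [5·t^2 + 2·t, 10·s·t + 2·s - 2]].
At the point, J = [[-3.0000, -0.5000], [39.0000, 40.0000]] (det J = -100.5000).
Solving J·Δ = −F gives Δ = (-1.6393, 2.8358).
Then the next iterate is (s, t)₁ = (-3.1393, -0.1642).

(-3.1393, -0.1642)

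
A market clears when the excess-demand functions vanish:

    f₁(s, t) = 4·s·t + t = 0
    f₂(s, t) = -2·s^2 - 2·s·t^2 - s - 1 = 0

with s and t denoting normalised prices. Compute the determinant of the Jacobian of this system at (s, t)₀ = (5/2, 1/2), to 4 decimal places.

J = [[4·t, 4·s + 1], [-4·s - 2·t^2 - 1, -4·s·t]].
At the point, J = [[2.0000, 11.0000], [-11.5000, -5.0000]].
det J = 116.5000.

116.5000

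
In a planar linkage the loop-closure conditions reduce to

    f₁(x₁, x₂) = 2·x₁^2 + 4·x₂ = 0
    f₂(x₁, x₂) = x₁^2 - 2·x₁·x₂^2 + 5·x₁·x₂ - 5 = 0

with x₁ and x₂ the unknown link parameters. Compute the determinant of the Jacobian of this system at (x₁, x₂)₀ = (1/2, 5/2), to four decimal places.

-9.0000

J = [[4·x₁, 4], [2·x₁ - 2·x₂^2 + 5·x₂, -4·x₁·x₂ + 5·x₁]].
At the point, J = [[2.0000, 4.0000], [1.0000, -2.5000]].
det J = -9.0000.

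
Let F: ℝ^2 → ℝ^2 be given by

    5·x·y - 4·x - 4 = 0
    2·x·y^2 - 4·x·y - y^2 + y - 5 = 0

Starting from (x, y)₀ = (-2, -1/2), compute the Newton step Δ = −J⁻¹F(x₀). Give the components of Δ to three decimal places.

(0.280, 0.718)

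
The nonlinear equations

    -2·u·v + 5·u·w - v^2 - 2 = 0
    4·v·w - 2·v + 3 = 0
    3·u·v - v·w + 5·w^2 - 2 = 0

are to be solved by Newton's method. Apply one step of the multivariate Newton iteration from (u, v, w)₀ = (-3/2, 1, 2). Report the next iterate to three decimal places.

(-0.499, 0.193, 0.961)

At (-3/2, 1, 2): F = (-15.000, 9.000, 11.500).
Jacobian J = [[-2·v + 5·w, -2·u - 2·v, 5·u], [0, 4·w - 2, 4·v], [3·v, 3·u - w, -v + 10·w]].
At the point, J = [[8.000, 1.000, -7.500], [0.000, 6.000, 4.000], [3.000, -6.500, 19.000]] (det J = 1267.000).
Solving J·Δ = −F gives Δ = (1.001, -0.807, -1.039).
Then the next iterate is (u, v, w)₁ = (-0.499, 0.193, 0.961).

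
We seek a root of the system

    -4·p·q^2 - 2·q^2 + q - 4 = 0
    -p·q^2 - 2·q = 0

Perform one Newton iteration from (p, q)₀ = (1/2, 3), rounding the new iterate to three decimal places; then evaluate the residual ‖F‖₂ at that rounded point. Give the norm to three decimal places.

99.191

At (1/2, 3): F = (-37.000, -10.500).
Jacobian J = [[-4·q^2, -8·p·q - 4·q + 1], [-q^2, -2·p·q - 2]].
At the point, J = [[-36.000, -23.000], [-9.000, -5.000]] (det J = -27.000).
Solving J·Δ = −F gives Δ = (-2.093, 1.667).
Then the next iterate is (p, q)₁ = (-1.593, 4.667).
Re-evaluating at (-1.593, 4.667): F = (95.89305, 25.36296), so ‖F‖₂ = 99.191.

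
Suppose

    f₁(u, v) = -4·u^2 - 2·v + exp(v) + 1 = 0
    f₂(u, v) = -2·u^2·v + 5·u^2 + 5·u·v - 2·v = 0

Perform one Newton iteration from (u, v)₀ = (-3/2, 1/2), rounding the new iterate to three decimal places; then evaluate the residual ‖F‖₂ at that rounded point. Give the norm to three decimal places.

At (-3/2, 1/2): F = (-7.35128, 4.250).
Jacobian J = [[-8·u, exp(v) - 2], [-4·u·v + 10·u + 5·v, -2·u^2 + 5·u - 2]].
At the point, J = [[12.000, -0.35128], [-9.500, -14.000]] (det J = -171.33715).
Solving J·Δ = −F gives Δ = (0.609, -0.110).
Then the next iterate is (u, v)₁ = (-0.891, 0.390).
Re-evaluating at (-0.891, 0.390): F = (-1.47854, 0.83273), so ‖F‖₂ = 1.697.

1.697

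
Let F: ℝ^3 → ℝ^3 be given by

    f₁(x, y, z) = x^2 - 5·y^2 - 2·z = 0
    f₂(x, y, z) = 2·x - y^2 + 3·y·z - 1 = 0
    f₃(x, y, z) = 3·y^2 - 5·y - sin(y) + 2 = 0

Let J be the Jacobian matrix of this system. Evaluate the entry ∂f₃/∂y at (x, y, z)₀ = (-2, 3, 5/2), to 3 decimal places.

13.990

∂f₃/∂y = 6·y - cos(y) - 5.
At (-2, 3, 5/2) this is 13.990.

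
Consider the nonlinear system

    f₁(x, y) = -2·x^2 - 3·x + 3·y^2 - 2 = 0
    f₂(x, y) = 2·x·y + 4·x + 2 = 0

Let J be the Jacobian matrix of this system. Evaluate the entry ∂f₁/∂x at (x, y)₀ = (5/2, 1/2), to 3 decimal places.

-13.000

∂f₁/∂x = -4·x - 3.
At (5/2, 1/2) this is -13.000.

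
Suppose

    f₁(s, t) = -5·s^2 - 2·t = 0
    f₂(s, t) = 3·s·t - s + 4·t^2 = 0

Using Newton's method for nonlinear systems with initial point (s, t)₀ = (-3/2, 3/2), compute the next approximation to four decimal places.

At (-3/2, 3/2): F = (-14.2500, 3.7500).
Jacobian J = [[-10·s, -2], [3·t - 1, 3·s + 8·t]].
At the point, J = [[15.0000, -2.0000], [3.5000, 7.5000]] (det J = 119.5000).
Solving J·Δ = −F gives Δ = (0.8316, -0.8881).
Then the next iterate is (s, t)₁ = (-0.6684, 0.6119).

(-0.6684, 0.6119)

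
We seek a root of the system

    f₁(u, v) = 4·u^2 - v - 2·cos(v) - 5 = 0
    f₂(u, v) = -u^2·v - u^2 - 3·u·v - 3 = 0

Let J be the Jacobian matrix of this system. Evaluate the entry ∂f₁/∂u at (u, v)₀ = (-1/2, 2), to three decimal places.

-4.000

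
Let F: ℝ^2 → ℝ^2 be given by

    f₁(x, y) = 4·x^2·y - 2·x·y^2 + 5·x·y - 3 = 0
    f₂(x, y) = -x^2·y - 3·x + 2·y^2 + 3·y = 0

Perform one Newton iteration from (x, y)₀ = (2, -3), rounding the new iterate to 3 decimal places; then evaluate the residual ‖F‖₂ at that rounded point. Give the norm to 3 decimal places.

29.883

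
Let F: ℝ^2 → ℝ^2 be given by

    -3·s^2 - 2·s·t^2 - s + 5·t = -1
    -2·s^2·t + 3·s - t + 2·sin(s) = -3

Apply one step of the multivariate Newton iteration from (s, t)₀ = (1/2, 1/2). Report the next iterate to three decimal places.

At (1/2, 1/2): F = (2.000, 4.70885).
Jacobian J = [[-6·s - 2·t^2 - 1, -4·s·t + 5], [-4·s·t + 2·cos(s) + 3, -2·s^2 - 1]].
At the point, J = [[-4.500, 4.000], [3.75517, -1.500]] (det J = -8.27066).
Solving J·Δ = −F gives Δ = (-2.640, -3.470).
Then the next iterate is (s, t)₁ = (-2.140, -2.970).

(-2.140, -2.970)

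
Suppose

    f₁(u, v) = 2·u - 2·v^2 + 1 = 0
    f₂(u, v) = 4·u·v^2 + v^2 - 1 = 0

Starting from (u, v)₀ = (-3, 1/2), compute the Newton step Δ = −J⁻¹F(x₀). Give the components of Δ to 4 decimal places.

(2.6500, -0.1000)

At (-3, 1/2): F = (-5.5000, -3.7500).
Jacobian J = [[2, -4·v], [4·v^2, 8·u·v + 2·v]].
At the point, J = [[2.0000, -2.0000], [1.0000, -11.0000]] (det J = -20.0000).
Solving J·Δ = −F gives Δ = (2.6500, -0.1000).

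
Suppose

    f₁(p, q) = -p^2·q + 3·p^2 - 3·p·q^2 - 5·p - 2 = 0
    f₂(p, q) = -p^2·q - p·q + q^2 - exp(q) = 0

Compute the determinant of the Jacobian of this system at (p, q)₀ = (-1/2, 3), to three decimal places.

J = [[-2·p·q + 6·p - 3·q^2 - 5, -p^2 - 6·p·q], [-2·p·q - q, -p^2 - p + 2·q - exp(q)]].
At the point, J = [[-32.000, 8.750], [0.000, -13.83554]].
det J = 442.737.

442.737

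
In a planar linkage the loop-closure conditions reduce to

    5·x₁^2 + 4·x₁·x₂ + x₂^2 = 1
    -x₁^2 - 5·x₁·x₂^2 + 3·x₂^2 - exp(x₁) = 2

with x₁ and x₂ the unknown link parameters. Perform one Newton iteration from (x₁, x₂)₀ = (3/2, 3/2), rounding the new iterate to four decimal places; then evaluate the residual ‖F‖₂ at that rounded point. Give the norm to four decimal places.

At (3/2, 3/2): F = (21.5000, -18.856689).
Jacobian J = [[10·x₁ + 4·x₂, 4·x₁ + 2·x₂], [-2·x₁ - 5·x₂^2 - exp(x₁), -10·x₁·x₂ + 6·x₂]].
At the point, J = [[21.0000, 9.0000], [-18.731689, -13.5000]] (det J = -114.914798).
Solving J·Δ = −F gives Δ = (-1.0489, 0.0587).
Then the next iterate is (x₁, x₂)₁ = (0.4511, 1.5587).
Re-evaluating at (0.4511, 1.5587): F = (5.259520, -1.964733), so ‖F‖₂ = 5.6145.

5.6145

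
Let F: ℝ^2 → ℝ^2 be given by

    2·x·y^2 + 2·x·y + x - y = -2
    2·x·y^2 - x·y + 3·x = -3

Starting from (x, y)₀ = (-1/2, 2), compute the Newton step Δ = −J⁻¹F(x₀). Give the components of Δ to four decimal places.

At (-1/2, 2): F = (-6.5000, -1.5000).
Jacobian J = [[2·y^2 + 2·y + 1, 4·x·y + 2·x - 1], [2·y^2 - y + 3, 4·x·y - x]].
At the point, J = [[13.0000, -6.0000], [9.0000, -3.5000]] (det J = 8.5000).
Solving J·Δ = −F gives Δ = (-1.6176, -4.5882).

(-1.6176, -4.5882)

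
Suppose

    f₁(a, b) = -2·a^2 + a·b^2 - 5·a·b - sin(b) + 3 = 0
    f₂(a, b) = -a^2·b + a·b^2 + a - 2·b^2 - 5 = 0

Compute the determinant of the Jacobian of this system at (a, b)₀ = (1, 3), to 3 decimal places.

J = [[-4·a + b^2 - 5·b, 2·a·b - 5·a - cos(b)], [-2·a·b + b^2 + 1, -a^2 + 2·a·b - 4·b]].
At the point, J = [[-10.000, 1.98999], [4.000, -7.000]].
det J = 62.040.

62.040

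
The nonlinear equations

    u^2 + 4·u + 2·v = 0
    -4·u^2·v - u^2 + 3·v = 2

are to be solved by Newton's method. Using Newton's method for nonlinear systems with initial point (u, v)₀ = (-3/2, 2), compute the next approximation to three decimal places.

At (-3/2, 2): F = (0.250, -16.250).
Jacobian J = [[2·u + 4, 2], [-8·u·v - 2·u, -4·u^2 + 3]].
At the point, J = [[1.000, 2.000], [27.000, -6.000]] (det J = -60.000).
Solving J·Δ = −F gives Δ = (0.517, -0.383).
Then the next iterate is (u, v)₁ = (-0.983, 1.617).

(-0.983, 1.617)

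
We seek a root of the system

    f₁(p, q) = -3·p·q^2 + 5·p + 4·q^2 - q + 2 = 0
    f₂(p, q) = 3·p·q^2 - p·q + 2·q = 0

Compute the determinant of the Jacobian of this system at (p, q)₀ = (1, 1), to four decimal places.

J = [[-3·q^2 + 5, -6·p·q + 8·q - 1], [3·q^2 - q, 6·p·q - p + 2]].
At the point, J = [[2.0000, 1.0000], [2.0000, 7.0000]].
det J = 12.0000.

12.0000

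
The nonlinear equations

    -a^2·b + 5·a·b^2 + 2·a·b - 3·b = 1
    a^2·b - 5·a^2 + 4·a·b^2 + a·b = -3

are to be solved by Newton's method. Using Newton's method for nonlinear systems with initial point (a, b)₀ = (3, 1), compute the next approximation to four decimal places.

(1.5366, 0.7276)

At (3, 1): F = (8.0000, -18.0000).
Jacobian J = [[-2·a·b + 5·b^2 + 2·b, -a^2 + 10·a·b + 2·a - 3], [2·a·b - 10·a + 4·b^2 + b, a^2 + 8·a·b + a]].
At the point, J = [[1.0000, 24.0000], [-19.0000, 36.0000]] (det J = 492.0000).
Solving J·Δ = −F gives Δ = (-1.4634, -0.2724).
Then the next iterate is (a, b)₁ = (1.5366, 0.7276).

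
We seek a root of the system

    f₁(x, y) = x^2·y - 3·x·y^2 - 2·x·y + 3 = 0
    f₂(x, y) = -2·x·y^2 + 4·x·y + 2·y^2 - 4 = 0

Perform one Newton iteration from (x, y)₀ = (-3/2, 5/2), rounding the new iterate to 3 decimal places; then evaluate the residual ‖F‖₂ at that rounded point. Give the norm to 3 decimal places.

At (-3/2, 5/2): F = (44.250, 12.250).
Jacobian J = [[2·x·y - 3·y^2 - 2·y, x^2 - 6·x·y - 2·x], [-2·y^2 + 4·y, -4·x·y + 4·x + 4·y]].
At the point, J = [[-31.250, 27.750], [-2.500, 19.000]] (det J = -524.375).
Solving J·Δ = −F gives Δ = (0.955, -0.519).
Then the next iterate is (x, y)₁ = (-0.545, 1.981).
Re-evaluating at (-0.545, 1.981): F = (12.16403, 3.80770), so ‖F‖₂ = 12.746.

12.746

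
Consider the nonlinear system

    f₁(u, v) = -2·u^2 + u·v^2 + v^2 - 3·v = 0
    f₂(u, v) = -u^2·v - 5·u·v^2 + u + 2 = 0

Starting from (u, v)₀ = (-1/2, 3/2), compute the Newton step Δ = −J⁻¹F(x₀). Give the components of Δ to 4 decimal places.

(1.0159, 0.2951)

At (-1/2, 3/2): F = (-3.8750, 6.7500).
Jacobian J = [[-4·u + v^2, 2·u·v + 2·v - 3], [-2·u·v - 5·v^2 + 1, -u^2 - 10·u·v]].
At the point, J = [[4.2500, -1.5000], [-8.7500, 7.2500]] (det J = 17.6875).
Solving J·Δ = −F gives Δ = (1.0159, 0.2951).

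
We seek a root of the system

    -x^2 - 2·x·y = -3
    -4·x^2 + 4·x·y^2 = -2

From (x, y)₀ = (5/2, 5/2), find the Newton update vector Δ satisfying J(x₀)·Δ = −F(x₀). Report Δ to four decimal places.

(-1.2421, -0.6658)

At (5/2, 5/2): F = (-15.7500, 39.5000).
Jacobian J = [[-2·x - 2·y, -2·x], [-8·x + 4·y^2, 8·x·y]].
At the point, J = [[-10.0000, -5.0000], [5.0000, 50.0000]] (det J = -475.0000).
Solving J·Δ = −F gives Δ = (-1.2421, -0.6658).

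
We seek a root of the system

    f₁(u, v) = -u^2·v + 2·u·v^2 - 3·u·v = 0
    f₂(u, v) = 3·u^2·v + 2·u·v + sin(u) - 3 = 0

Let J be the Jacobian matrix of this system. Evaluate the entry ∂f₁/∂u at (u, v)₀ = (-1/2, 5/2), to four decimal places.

∂f₁/∂u = -2·u·v + 2·v^2 - 3·v.
At (-1/2, 5/2) this is 7.5000.

7.5000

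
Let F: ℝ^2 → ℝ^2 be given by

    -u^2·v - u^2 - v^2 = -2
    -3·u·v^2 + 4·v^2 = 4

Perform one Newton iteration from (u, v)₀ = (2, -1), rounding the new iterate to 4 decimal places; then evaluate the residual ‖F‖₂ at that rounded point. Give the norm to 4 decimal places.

3.8189

At (2, -1): F = (1.0000, -6.0000).
Jacobian J = [[-2·u·v - 2·u, -u^2 - 2·v], [-3·v^2, -6·u·v + 8·v]].
At the point, J = [[0.0000, -2.0000], [-3.0000, 4.0000]] (det J = -6.0000).
Solving J·Δ = −F gives Δ = (-1.3333, 0.5000).
Then the next iterate is (u, v)₁ = (0.6667, -0.5000).
Re-evaluating at (0.6667, -0.5000): F = (1.527756, -3.500025), so ‖F‖₂ = 3.8189.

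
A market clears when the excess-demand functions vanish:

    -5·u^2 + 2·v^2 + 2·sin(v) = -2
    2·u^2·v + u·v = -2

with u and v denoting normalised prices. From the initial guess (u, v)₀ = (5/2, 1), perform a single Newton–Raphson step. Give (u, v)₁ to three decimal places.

(1.410, 0.666)

At (5/2, 1): F = (-25.56706, 17.000).
Jacobian J = [[-10·u, 4·v + 2·cos(v)], [4·u·v + v, 2·u^2 + u]].
At the point, J = [[-25.000, 5.08060], [11.000, 15.000]] (det J = -430.88665).
Solving J·Δ = −F gives Δ = (-1.090, -0.334).
Then the next iterate is (u, v)₁ = (1.410, 0.666).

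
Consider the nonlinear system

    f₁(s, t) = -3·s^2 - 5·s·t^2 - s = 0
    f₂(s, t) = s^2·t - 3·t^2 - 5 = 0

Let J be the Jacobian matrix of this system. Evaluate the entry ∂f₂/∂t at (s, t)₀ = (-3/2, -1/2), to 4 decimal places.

5.2500

∂f₂/∂t = s^2 - 6·t.
At (-3/2, -1/2) this is 5.2500.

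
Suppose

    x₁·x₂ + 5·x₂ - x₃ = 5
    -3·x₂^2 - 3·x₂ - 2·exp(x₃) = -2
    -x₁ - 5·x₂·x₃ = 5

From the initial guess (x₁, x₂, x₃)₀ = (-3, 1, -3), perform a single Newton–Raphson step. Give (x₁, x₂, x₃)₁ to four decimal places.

At (-3, 1, -3): F = (0.0000, -4.099574, 13.0000).
Jacobian J = [[x₂, x₁ + 5, -1], [0, -6·x₂ - 3, -2·exp(x₃)], [-1, -5·x₃, -5·x₂]].
At the point, J = [[1.0000, 2.0000, -1.0000], [0.0000, -9.0000, -0.099574], [-1.0000, 15.0000, -5.0000]] (det J = 55.692760).
Solving J·Δ = −F gives Δ = (1.7792, -0.4649, 0.8494).
Then the next iterate is (x₁, x₂, x₃)₁ = (-1.2208, 0.5351, -2.1506).

(-1.2208, 0.5351, -2.1506)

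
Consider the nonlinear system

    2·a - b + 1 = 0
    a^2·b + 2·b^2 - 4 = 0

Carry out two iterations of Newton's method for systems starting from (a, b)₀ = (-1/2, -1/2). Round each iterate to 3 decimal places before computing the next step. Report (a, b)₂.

(-1.500, -2.000)

At (-1/2, -1/2): F = (0.500, -3.625).
Jacobian J = [[2, -1], [2·a·b, a^2 + 4·b]].
At the point, J = [[2.000, -1.000], [0.500, -1.750]] (det J = -3.000).
Solving J·Δ = −F gives Δ = (-1.500, -2.500).
Then the next iterate is (a, b)₁ = (-2.000, -3.000).
Round to (-2.000, -3.000) and repeat: F = (0.000, 2.000), J = [[2.000, -1.000], [12.000, -8.000]].
Δ = (0.500, 1.000), so (a, b)₂ = (-1.500, -2.000).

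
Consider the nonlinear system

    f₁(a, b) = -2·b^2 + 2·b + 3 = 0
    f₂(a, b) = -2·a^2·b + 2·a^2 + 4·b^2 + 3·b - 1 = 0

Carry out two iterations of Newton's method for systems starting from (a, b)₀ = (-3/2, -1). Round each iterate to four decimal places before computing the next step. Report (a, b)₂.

At (-3/2, -1): F = (-1.0000, 9.0000).
Jacobian J = [[0, -4·b + 2], [-4·a·b + 4·a, -2·a^2 + 8·b + 3]].
At the point, J = [[0.0000, 6.0000], [-12.0000, -9.5000]] (det J = 72.0000).
Solving J·Δ = −F gives Δ = (0.6181, 0.1667).
Then the next iterate is (a, b)₁ = (-0.8819, -0.8333).
Round to (-0.8819, -0.8333) and repeat: F = (-0.055378, 2.129345), J = [[0.0000, 5.3332], [-6.467149, -5.221895]].
Δ = (0.3209, 0.0104), so (a, b)₂ = (-0.5610, -0.8229).

(-0.5610, -0.8229)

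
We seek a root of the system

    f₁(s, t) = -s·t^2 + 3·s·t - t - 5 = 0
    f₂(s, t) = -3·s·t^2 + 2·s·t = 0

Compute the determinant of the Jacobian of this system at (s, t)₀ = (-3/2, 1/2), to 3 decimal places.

J = [[-t^2 + 3·t, -2·s·t + 3·s - 1], [-3·t^2 + 2·t, -6·s·t + 2·s]].
At the point, J = [[1.250, -4.000], [0.250, 1.500]].
det J = 2.875.

2.875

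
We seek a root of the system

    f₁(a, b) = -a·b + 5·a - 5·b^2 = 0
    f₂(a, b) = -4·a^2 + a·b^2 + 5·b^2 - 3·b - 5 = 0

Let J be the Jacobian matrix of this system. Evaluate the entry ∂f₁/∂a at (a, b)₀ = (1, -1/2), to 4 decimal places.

5.5000

∂f₁/∂a = -b + 5.
At (1, -1/2) this is 5.5000.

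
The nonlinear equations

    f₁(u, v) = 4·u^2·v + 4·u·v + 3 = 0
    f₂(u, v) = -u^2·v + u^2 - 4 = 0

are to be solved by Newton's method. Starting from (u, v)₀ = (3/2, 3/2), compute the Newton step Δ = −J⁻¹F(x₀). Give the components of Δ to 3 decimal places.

(0.619, -2.690)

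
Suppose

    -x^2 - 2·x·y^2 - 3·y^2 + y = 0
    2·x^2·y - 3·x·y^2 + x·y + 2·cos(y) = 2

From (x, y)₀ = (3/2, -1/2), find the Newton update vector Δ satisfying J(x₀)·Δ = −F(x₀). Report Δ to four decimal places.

At (3/2, -1/2): F = (-4.2500, -4.369835).
Jacobian J = [[-2·x - 2·y^2, -4·x·y - 6·y + 1], [4·x·y - 3·y^2 + y, 2·x^2 - 6·x·y + x - 2·sin(y)]].
At the point, J = [[-3.5000, 7.0000], [-4.2500, 11.458851]] (det J = -10.355979).
Solving J·Δ = −F gives Δ = (-1.7489, -0.2673).

(-1.7489, -0.2673)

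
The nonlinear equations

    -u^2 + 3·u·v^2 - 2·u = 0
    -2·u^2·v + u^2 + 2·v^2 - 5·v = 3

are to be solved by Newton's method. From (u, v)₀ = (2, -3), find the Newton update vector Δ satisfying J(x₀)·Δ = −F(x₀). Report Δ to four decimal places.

(-1.9420, 0.1449)

At (2, -3): F = (46.0000, 58.0000).
Jacobian J = [[-2·u + 3·v^2 - 2, 6·u·v], [-4·u·v + 2·u, -2·u^2 + 4·v - 5]].
At the point, J = [[21.0000, -36.0000], [28.0000, -25.0000]] (det J = 483.0000).
Solving J·Δ = −F gives Δ = (-1.9420, 0.1449).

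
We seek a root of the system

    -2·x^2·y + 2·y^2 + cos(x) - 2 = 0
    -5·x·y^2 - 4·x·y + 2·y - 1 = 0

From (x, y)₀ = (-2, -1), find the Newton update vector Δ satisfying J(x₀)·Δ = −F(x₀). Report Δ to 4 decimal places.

At (-2, -1): F = (7.583853, -1.0000).
Jacobian J = [[-4·x·y - sin(x), -2·x^2 + 4·y], [-5·y^2 - 4·y, -10·x·y - 4·x + 2]].
At the point, J = [[-7.090703, -12.0000], [-1.0000, -10.0000]] (det J = 58.907026).
Solving J·Δ = −F gives Δ = (1.4911, -0.2491).

(1.4911, -0.2491)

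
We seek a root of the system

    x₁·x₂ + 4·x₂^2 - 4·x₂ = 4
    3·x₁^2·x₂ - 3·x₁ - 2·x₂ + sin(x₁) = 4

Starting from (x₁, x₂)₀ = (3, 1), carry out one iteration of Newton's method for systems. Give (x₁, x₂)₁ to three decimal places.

(1.495, 1.358)

At (3, 1): F = (-1.000, 12.14112).
Jacobian J = [[x₂, x₁ + 8·x₂ - 4], [6·x₁·x₂ + cos(x₁) - 3, 3·x₁^2 - 2]].
At the point, J = [[1.000, 7.000], [14.01001, 25.000]] (det J = -73.07005).
Solving J·Δ = −F gives Δ = (-1.505, 0.358).
Then the next iterate is (x₁, x₂)₁ = (1.495, 1.358).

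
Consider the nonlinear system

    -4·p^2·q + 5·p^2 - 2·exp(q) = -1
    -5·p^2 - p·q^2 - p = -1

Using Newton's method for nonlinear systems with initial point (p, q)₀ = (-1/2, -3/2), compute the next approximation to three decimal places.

(-0.344, -0.401)

At (-1/2, -3/2): F = (3.30374, 1.375).
Jacobian J = [[-8·p·q + 10·p, -4·p^2 - 2·exp(q)], [-10·p - q^2 - 1, -2·p·q]].
At the point, J = [[-11.000, -1.44626], [1.750, -1.500]] (det J = 19.03096).
Solving J·Δ = −F gives Δ = (0.156, 1.099).
Then the next iterate is (p, q)₁ = (-0.344, -0.401).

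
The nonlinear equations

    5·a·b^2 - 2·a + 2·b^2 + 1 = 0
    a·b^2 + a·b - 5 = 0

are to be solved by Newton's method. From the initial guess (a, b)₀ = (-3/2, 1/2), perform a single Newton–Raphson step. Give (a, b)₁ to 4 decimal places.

(5.0196, 0.0882)

At (-3/2, 1/2): F = (2.6250, -6.1250).
Jacobian J = [[5·b^2 - 2, 10·a·b + 4·b], [b^2 + b, 2·a·b + a]].
At the point, J = [[-0.7500, -5.5000], [0.7500, -3.0000]] (det J = 6.3750).
Solving J·Δ = −F gives Δ = (6.5196, -0.4118).
Then the next iterate is (a, b)₁ = (5.0196, 0.0882).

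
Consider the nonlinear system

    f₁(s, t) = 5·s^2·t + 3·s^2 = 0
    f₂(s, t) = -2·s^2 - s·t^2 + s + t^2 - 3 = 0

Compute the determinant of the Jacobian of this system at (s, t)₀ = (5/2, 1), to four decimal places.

192.5000

J = [[10·s·t + 6·s, 5·s^2], [-4·s - t^2 + 1, -2·s·t + 2·t]].
At the point, J = [[40.0000, 31.2500], [-10.0000, -3.0000]].
det J = 192.5000.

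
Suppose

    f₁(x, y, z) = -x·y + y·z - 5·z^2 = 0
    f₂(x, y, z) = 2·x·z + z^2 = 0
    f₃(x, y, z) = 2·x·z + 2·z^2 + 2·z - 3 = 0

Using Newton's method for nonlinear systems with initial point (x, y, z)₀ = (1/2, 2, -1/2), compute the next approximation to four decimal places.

At (1/2, 2, -1/2): F = (-3.2500, -0.2500, -4.0000).
Jacobian J = [[-y, -x + z, y - 10·z], [2·z, 0, 2·x + 2·z], [2·z, 0, 2·x + 4·z + 2]].
At the point, J = [[-2.0000, -1.0000, 7.0000], [-1.0000, 0.0000, 0.0000], [-1.0000, 0.0000, 1.0000]] (det J = -1.0000).
Solving J·Δ = −F gives Δ = (-0.2500, 23.5000, 3.7500).
Then the next iterate is (x, y, z)₁ = (0.2500, 25.5000, 3.2500).

(0.2500, 25.5000, 3.2500)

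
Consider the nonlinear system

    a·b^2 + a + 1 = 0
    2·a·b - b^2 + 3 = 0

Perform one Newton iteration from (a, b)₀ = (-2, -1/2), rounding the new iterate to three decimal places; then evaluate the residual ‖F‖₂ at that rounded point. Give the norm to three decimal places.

At (-2, -1/2): F = (-1.500, 4.750).
Jacobian J = [[b^2 + 1, 2·a·b], [2·b, 2·a - 2·b]].
At the point, J = [[1.250, 2.000], [-1.000, -3.000]] (det J = -1.750).
Solving J·Δ = −F gives Δ = (-2.857, 2.536).
Then the next iterate is (a, b)₁ = (-4.857, 2.036).
Re-evaluating at (-4.857, 2.036): F = (-23.99070, -20.923), so ‖F‖₂ = 31.833.

31.833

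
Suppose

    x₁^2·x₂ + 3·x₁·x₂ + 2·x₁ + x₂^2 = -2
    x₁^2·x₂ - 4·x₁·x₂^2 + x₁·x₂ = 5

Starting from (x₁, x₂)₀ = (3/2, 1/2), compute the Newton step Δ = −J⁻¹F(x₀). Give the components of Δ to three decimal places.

At (3/2, 1/2): F = (8.625, -4.625).
Jacobian J = [[2·x₁·x₂ + 3·x₂ + 2, x₁^2 + 3·x₁ + 2·x₂], [2·x₁·x₂ - 4·x₂^2 + x₂, x₁^2 - 8·x₁·x₂ + x₁]].
At the point, J = [[5.000, 7.750], [1.000, -2.250]] (det J = -19.000).
Solving J·Δ = −F gives Δ = (0.865, -1.671).

(0.865, -1.671)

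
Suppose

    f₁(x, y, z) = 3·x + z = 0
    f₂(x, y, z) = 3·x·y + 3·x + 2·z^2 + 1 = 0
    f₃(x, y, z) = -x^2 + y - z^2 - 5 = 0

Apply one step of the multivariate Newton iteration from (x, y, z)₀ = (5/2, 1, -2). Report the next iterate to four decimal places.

(0.3421, 0.5651, -1.0262)

At (5/2, 1, -2): F = (5.5000, 24.0000, -14.2500).
Jacobian J = [[3, 0, 1], [3·y + 3, 3·x, 4·z], [-2·x, 1, -2·z]].
At the point, J = [[3.0000, 0.0000, 1.0000], [6.0000, 7.5000, -8.0000], [-5.0000, 1.0000, 4.0000]] (det J = 157.5000).
Solving J·Δ = −F gives Δ = (-2.1579, -0.4349, 0.9738).
Then the next iterate is (x, y, z)₁ = (0.3421, 0.5651, -1.0262).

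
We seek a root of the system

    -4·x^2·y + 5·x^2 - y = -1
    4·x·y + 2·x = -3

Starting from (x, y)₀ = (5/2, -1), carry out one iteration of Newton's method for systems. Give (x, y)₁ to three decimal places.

At (5/2, -1): F = (58.250, -2.000).
Jacobian J = [[-8·x·y + 10·x, -4·x^2 - 1], [4·y + 2, 4·x]].
At the point, J = [[45.000, -26.000], [-2.000, 10.000]] (det J = 398.000).
Solving J·Δ = −F gives Δ = (-1.333, -0.067).
Then the next iterate is (x, y)₁ = (1.167, -1.067).

(1.167, -1.067)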